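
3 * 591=1773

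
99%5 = 4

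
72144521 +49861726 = 122006247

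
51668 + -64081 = -12413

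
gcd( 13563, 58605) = 3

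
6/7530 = 1/1255 = 0.00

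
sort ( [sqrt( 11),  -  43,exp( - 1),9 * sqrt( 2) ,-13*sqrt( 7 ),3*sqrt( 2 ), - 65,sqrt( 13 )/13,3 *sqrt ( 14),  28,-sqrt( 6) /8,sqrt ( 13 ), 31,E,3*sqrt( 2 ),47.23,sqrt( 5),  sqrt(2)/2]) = [ - 65, - 43, - 13 * sqrt( 7), - sqrt( 6 ) /8, sqrt( 13 ) /13,exp ( - 1 ),sqrt( 2)/2,sqrt( 5 ), E,sqrt( 11 ) , sqrt(13 ),3*sqrt( 2 ), 3*sqrt(2 ),3*  sqrt(14),9*sqrt( 2 ) , 28,31, 47.23]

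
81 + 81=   162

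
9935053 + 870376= 10805429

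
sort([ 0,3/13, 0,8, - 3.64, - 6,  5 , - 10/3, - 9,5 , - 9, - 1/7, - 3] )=[ - 9, - 9, - 6,  -  3.64,- 10/3, - 3,- 1/7,0,0,3/13 , 5, 5,8] 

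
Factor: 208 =2^4 * 13^1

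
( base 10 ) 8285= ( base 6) 102205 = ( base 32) 82T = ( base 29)9ok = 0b10000001011101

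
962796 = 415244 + 547552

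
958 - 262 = 696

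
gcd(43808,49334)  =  2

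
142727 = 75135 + 67592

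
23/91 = 23/91 = 0.25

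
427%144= 139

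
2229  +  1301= 3530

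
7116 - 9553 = -2437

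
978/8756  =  489/4378 = 0.11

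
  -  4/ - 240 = 1/60 = 0.02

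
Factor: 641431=7^1*43^1  *  2131^1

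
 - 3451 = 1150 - 4601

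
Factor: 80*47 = 2^4*5^1*47^1 = 3760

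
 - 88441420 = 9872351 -98313771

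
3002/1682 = 1 + 660/841 = 1.78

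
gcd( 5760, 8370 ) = 90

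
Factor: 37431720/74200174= 2^2*3^5*5^1*31^( - 1 )*83^( - 1)*3851^1*14419^( -1 )  =  18715860/37100087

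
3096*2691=8331336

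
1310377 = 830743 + 479634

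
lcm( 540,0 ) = 0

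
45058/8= 5632 + 1/4= 5632.25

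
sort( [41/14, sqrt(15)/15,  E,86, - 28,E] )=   [ - 28,sqrt(15 )/15,  E, E,41/14 , 86 ] 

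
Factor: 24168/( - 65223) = - 2^3*3^( - 1)*19^1*53^1*7247^( - 1 ) = - 8056/21741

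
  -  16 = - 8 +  - 8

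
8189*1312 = 10743968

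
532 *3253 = 1730596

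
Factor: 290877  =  3^1*96959^1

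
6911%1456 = 1087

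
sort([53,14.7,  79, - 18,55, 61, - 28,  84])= [ - 28, - 18,14.7,53,55,61,79,84]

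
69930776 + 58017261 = 127948037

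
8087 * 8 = 64696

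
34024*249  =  8471976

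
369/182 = 369/182 = 2.03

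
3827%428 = 403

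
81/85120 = 81/85120 = 0.00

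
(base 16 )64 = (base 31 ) 37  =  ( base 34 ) 2w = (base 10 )100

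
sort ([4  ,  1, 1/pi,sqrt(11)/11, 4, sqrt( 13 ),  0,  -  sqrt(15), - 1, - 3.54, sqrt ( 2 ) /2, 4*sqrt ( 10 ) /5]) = [ - sqrt( 15),-3.54, - 1,0,  sqrt( 11) /11,1/pi, sqrt (2)/2, 1,4 * sqrt( 10)/5,sqrt(13), 4,4 ]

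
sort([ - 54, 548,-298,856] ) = [ - 298, - 54,548,856]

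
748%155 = 128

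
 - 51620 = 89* (  -  580 )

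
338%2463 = 338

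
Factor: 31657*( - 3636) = - 115104852 = -  2^2*3^2* 101^1*31657^1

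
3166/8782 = 1583/4391 = 0.36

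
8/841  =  8/841 = 0.01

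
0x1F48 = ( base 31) 8AA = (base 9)11877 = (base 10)8008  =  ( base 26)BM0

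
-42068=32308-74376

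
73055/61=1197+38/61= 1197.62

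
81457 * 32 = 2606624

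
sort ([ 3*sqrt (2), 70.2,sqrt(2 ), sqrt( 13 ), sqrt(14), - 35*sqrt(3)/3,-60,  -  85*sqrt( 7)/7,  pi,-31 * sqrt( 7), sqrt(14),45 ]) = [ - 31*sqrt(7) ,- 60, - 85*sqrt( 7)/7, - 35*sqrt( 3)/3,sqrt (2) , pi,sqrt( 13 ), sqrt( 14),sqrt( 14), 3*sqrt (2),45, 70.2]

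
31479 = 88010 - 56531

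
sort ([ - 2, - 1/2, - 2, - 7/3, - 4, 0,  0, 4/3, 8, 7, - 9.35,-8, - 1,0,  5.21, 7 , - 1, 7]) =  [ - 9.35, - 8, - 4, - 7/3, - 2, - 2 , - 1, - 1, - 1/2,  0, 0,0, 4/3,5.21, 7, 7, 7, 8 ]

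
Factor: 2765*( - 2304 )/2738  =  -3185280/1369 = -  2^7  *3^2*5^1*7^1*37^( - 2)*79^1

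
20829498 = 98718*211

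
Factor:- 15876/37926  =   - 2^1*3^2*43^( - 1) = -18/43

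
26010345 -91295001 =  - 65284656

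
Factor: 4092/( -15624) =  - 2^( - 1)*3^ ( - 1) * 7^(-1)*11^1 = - 11/42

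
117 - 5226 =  - 5109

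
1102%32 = 14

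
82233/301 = 273 + 60/301   =  273.20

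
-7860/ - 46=170 + 20/23 = 170.87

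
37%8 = 5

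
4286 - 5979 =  - 1693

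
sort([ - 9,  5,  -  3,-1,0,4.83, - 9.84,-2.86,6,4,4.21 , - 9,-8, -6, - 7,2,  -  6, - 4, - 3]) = [ - 9.84, - 9, - 9,-8, - 7, - 6,-6,-4 , - 3, - 3, -2.86 , -1 , 0,2,4, 4.21, 4.83 , 5,6 ]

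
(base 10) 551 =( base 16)227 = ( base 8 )1047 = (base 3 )202102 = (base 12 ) 39B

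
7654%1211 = 388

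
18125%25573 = 18125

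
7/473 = 7/473 =0.01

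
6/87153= 2/29051=0.00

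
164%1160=164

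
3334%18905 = 3334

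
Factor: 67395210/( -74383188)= - 11232535/12397198 = -2^( - 1)*5^1*11^(-1)*59^(-1)*607^1 * 3701^1*9551^( - 1) 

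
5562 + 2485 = 8047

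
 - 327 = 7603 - 7930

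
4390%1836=718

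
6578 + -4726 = 1852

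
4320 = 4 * 1080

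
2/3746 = 1/1873=0.00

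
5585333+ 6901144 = 12486477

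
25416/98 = 12708/49 = 259.35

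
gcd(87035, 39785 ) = 5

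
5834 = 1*5834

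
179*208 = 37232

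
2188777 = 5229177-3040400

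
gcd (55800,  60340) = 20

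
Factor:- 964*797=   -  2^2*241^1*797^1 = - 768308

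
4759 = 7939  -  3180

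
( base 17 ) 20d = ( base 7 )1503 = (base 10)591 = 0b1001001111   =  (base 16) 24f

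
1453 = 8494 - 7041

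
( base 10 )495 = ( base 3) 200100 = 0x1EF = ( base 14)275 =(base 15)230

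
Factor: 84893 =23^1 * 3691^1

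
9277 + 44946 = 54223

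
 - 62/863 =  - 1 + 801/863 = - 0.07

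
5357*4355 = 23329735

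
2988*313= 935244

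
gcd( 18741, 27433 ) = 1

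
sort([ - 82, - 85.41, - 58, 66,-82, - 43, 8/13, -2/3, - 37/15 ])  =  [ - 85.41 , - 82, - 82, - 58,-43 , - 37/15, - 2/3, 8/13, 66 ]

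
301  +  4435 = 4736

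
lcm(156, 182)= 1092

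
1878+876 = 2754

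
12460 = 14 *890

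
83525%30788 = 21949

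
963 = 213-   -  750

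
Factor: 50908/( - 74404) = -13^1*19^(  -  1 )= -13/19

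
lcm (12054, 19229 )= 807618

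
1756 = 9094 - 7338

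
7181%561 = 449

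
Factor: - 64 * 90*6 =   -  2^8*3^3* 5^1 = - 34560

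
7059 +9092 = 16151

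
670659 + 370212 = 1040871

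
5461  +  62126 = 67587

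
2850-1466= 1384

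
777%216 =129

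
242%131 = 111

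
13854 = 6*2309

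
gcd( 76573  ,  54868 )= 1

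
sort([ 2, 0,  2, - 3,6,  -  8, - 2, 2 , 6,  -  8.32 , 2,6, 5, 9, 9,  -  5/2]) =[ - 8.32, - 8,  -  3,- 5/2, - 2, 0  ,  2, 2 , 2, 2, 5,6, 6, 6,9, 9 ] 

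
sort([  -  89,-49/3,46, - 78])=[ - 89, - 78, - 49/3, 46 ]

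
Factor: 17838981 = 3^3*31^1*21313^1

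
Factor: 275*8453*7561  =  17576111575 = 5^2*11^1*79^1*107^1 * 7561^1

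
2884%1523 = 1361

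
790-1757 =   -  967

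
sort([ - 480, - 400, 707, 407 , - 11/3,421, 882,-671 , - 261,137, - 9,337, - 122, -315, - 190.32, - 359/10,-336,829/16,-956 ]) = [ - 956,  -  671, -480, - 400,-336, - 315, - 261, - 190.32, - 122,-359/10,  -  9, - 11/3,829/16,137,337,407, 421, 707,882 ]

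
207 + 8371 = 8578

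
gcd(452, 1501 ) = 1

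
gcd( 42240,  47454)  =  66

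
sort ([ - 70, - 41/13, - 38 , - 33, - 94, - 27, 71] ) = [ - 94, - 70,- 38, - 33, - 27, - 41/13,71] 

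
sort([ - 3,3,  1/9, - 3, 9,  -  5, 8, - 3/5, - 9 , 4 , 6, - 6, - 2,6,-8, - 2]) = [ - 9, - 8, -6, -5, - 3,-3, - 2, - 2, - 3/5,1/9, 3,4,6, 6,8,9] 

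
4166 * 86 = 358276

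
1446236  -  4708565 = -3262329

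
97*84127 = 8160319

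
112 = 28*4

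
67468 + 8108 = 75576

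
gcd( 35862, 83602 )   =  2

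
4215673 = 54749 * 77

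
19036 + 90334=109370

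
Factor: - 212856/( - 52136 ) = 3^1*7^( - 1) * 19^( - 1)*181^1= 543/133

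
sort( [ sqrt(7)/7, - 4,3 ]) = [ - 4, sqrt( 7)/7 , 3 ] 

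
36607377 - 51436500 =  - 14829123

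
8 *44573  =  356584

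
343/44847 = 343/44847=0.01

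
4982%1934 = 1114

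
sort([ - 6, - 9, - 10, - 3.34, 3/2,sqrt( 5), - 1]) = [ - 10, - 9, - 6, - 3.34, - 1, 3/2, sqrt( 5 )]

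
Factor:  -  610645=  - 5^1*7^1 * 73^1*239^1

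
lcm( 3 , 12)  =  12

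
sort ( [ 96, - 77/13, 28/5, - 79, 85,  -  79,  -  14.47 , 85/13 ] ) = [-79,-79, -14.47,- 77/13 , 28/5,85/13, 85, 96]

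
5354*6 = 32124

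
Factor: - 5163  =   - 3^1*1721^1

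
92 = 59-- 33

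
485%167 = 151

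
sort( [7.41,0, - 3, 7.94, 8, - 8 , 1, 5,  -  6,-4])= [- 8,  -  6,-4,  -  3, 0, 1,5, 7.41, 7.94, 8] 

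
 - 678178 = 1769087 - 2447265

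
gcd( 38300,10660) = 20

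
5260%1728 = 76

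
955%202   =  147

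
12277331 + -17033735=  - 4756404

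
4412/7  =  630 + 2/7 =630.29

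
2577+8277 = 10854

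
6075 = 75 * 81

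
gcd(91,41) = 1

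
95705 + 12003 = 107708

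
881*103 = 90743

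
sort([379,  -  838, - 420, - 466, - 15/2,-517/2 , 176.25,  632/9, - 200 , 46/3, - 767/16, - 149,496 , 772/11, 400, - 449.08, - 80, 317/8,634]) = [-838,-466, - 449.08, -420,-517/2, - 200, - 149,-80, - 767/16,-15/2, 46/3,  317/8, 772/11,632/9, 176.25, 379,400, 496,634 ]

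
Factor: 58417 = 58417^1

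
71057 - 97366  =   - 26309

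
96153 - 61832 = 34321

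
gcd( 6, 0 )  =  6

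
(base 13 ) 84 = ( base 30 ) 3i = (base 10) 108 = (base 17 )66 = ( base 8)154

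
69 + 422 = 491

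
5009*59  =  295531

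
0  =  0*17593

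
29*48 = 1392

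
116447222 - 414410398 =-297963176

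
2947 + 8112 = 11059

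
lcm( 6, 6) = 6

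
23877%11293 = 1291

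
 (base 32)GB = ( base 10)523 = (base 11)436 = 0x20B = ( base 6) 2231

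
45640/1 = 45640 = 45640.00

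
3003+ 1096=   4099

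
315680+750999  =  1066679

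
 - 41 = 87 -128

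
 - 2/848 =- 1+423/424 = -  0.00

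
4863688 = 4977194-113506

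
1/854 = 1/854 = 0.00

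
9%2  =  1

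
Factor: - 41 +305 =264 = 2^3* 3^1 * 11^1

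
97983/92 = 1065+ 3/92 = 1065.03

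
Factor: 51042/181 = 2^1*3^1*47^1 = 282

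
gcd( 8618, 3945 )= 1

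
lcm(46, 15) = 690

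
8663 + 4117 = 12780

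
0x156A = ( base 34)4P8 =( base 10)5482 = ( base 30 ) 62M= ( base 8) 12552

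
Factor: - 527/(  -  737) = 11^ ( - 1 )*17^1*31^1*67^( - 1 )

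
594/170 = 297/85 = 3.49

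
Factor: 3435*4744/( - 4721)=-2^3*3^1*  5^1*229^1*593^1*4721^(-1) = - 16295640/4721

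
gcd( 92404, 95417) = 1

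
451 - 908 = - 457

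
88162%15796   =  9182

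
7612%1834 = 276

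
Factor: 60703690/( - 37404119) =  - 2^1*5^1 * 89^( - 1) * 773^1*7853^1*420271^(  -  1) 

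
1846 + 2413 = 4259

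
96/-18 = -6 + 2/3= - 5.33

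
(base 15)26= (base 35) 11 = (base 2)100100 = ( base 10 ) 36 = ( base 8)44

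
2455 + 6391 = 8846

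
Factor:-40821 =-3^1*11^1*1237^1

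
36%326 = 36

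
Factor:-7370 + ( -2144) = -9514 = -  2^1*67^1 * 71^1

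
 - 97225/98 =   -  97225/98 = - 992.09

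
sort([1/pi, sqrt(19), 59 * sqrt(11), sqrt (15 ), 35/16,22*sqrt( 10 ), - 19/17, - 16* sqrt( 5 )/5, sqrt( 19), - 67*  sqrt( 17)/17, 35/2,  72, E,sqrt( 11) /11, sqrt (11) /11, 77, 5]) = [ - 67*sqrt( 17 )/17, - 16*sqrt(5) /5,-19/17,sqrt(11 )/11, sqrt (11)/11, 1/pi, 35/16, E , sqrt( 15),sqrt ( 19), sqrt( 19), 5,  35/2, 22*sqrt(10),  72, 77, 59*sqrt ( 11 ) ]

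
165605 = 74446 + 91159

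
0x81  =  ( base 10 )129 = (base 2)10000001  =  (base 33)3U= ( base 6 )333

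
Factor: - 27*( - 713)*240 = 2^4*3^4*5^1*23^1*31^1 = 4620240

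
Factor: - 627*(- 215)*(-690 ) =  - 93015450 = - 2^1*3^2*5^2 * 11^1*19^1*23^1  *  43^1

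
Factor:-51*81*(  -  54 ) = 223074 = 2^1*3^8*17^1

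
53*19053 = 1009809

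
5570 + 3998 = 9568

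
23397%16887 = 6510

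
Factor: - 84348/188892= -3^(- 1)* 53^( - 1)*71^1= - 71/159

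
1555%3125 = 1555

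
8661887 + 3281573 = 11943460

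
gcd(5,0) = 5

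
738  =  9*82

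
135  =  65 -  - 70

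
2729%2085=644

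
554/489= 554/489 = 1.13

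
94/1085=94/1085= 0.09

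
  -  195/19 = - 11 + 14/19 = - 10.26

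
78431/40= 78431/40 =1960.78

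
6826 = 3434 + 3392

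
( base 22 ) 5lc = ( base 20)74E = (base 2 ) 101101001110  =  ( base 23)5AJ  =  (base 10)2894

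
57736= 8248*7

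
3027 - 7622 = -4595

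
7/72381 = 7/72381=0.00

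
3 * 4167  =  12501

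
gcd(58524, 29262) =29262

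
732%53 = 43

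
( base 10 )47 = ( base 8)57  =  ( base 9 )52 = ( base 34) 1D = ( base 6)115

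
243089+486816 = 729905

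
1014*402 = 407628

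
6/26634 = 1/4439 = 0.00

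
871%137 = 49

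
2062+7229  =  9291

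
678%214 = 36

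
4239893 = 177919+4061974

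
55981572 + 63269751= 119251323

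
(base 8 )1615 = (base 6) 4113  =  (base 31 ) TA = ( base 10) 909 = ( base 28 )14D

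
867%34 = 17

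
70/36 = 1 + 17/18  =  1.94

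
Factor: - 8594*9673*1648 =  - 136997847776 = -2^5*17^1*103^1*569^1*4297^1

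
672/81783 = 224/27261 = 0.01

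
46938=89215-42277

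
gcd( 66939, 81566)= 1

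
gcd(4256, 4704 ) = 224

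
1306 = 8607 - 7301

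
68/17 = 4 =4.00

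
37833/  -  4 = -9459+3/4= - 9458.25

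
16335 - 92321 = -75986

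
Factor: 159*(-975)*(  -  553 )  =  85728825 = 3^2*5^2*7^1*13^1*53^1*79^1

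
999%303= 90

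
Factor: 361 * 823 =297103 = 19^2*823^1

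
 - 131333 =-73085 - 58248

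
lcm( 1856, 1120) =64960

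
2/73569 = 2/73569 = 0.00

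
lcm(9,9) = 9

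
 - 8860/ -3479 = 2 + 1902/3479 = 2.55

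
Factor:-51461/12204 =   -  2^( - 2 )* 3^(-3 )*113^( -1)*51461^1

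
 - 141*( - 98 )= 13818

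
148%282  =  148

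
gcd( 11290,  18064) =2258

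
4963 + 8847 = 13810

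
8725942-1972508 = 6753434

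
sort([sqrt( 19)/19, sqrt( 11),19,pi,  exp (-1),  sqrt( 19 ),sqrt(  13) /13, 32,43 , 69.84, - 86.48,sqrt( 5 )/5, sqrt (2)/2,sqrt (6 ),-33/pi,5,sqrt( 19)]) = [ - 86.48, - 33/pi,sqrt( 19)/19,sqrt(13)/13, exp ( - 1 ),sqrt( 5 ) /5,sqrt (2)/2,sqrt( 6),pi,sqrt( 11 ),sqrt( 19 ),sqrt( 19 ), 5,19,  32, 43, 69.84] 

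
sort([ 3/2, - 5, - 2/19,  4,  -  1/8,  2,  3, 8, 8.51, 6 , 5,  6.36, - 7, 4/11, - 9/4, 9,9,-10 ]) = [ - 10, - 7 ,  -  5, - 9/4, - 1/8, -2/19,4/11,  3/2,  2,3,4,5,6,6.36 , 8,8.51,  9,  9] 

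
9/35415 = 1/3935 = 0.00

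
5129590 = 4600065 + 529525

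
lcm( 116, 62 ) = 3596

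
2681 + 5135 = 7816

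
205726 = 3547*58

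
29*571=16559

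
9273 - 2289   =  6984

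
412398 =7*58914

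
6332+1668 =8000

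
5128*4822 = 24727216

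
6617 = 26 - - 6591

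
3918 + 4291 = 8209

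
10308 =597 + 9711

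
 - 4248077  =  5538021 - 9786098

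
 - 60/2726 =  - 1 + 1333/1363 = -0.02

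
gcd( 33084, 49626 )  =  16542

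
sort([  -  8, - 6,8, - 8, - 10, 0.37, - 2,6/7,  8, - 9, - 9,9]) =[ - 10,  -  9, - 9, - 8, - 8, - 6,-2,0.37, 6/7, 8,8, 9 ]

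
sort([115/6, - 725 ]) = [- 725, 115/6]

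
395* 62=24490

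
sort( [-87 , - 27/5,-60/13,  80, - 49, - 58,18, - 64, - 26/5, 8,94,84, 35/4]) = [ - 87,  -  64, - 58, - 49, - 27/5,-26/5, - 60/13, 8,35/4,  18,80, 84 , 94]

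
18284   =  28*653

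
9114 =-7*( - 1302)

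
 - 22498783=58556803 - 81055586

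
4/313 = 4/313 = 0.01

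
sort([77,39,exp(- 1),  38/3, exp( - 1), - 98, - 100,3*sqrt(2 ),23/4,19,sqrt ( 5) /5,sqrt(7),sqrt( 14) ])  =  [- 100, - 98,exp( - 1),exp( - 1 ), sqrt( 5)/5, sqrt(7),sqrt ( 14),3*sqrt( 2),23/4,  38/3,  19,39,77]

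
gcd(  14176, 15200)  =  32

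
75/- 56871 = - 1 + 18932/18957=- 0.00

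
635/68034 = 635/68034 = 0.01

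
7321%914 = 9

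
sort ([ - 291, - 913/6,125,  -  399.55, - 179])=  [ - 399.55, - 291, - 179, - 913/6, 125]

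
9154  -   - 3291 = 12445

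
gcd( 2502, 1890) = 18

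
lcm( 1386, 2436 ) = 80388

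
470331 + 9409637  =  9879968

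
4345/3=1448  +  1/3 = 1448.33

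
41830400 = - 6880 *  ( - 6080)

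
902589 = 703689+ 198900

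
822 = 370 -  - 452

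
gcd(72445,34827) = 1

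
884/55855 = 884/55855 = 0.02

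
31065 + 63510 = 94575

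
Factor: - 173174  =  -2^1  *86587^1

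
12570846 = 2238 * 5617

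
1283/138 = 9 + 41/138 = 9.30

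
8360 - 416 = 7944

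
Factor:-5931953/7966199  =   - 23^1*349^1*739^1*7966199^( - 1) 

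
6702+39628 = 46330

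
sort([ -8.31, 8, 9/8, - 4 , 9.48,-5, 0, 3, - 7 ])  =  [-8.31,- 7, - 5,  -  4, 0, 9/8 , 3, 8, 9.48] 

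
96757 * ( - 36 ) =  - 3483252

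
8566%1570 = 716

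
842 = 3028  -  2186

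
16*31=496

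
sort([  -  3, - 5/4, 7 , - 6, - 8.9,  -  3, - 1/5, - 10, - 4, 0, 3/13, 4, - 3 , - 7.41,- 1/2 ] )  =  [ - 10,-8.9, - 7.41,  -  6, - 4, - 3, - 3, - 3,  -  5/4, - 1/2, - 1/5  ,  0, 3/13, 4,  7]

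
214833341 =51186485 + 163646856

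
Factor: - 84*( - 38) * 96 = 2^8*3^2*7^1*19^1 = 306432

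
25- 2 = 23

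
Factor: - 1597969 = - 1597969^1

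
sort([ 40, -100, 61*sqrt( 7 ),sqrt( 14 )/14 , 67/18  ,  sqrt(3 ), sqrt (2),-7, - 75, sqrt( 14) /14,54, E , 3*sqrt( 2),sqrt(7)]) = [ - 100,-75 , - 7,sqrt( 14 )/14,sqrt( 14)/14, sqrt(2),sqrt( 3 ),sqrt(7 ),E,67/18, 3 * sqrt( 2),40,54, 61 * sqrt( 7)]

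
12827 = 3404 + 9423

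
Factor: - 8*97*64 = -2^9*97^1 = - 49664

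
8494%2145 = 2059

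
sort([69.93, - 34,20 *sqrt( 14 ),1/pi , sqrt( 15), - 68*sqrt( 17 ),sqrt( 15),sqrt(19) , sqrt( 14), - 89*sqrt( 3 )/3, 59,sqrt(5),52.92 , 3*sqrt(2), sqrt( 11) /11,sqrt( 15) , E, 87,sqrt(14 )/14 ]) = [ - 68*sqrt( 17), - 89 * sqrt( 3 ) /3, - 34,  sqrt( 14)/14,sqrt( 11 )/11,  1/pi,sqrt(5),E , sqrt (14) , sqrt(15),sqrt( 15 ),sqrt( 15),3*sqrt( 2),sqrt (19 ), 52.92 , 59,69.93,20*sqrt( 14 ),87]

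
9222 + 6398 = 15620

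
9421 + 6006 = 15427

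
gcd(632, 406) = 2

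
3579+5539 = 9118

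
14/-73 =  - 1 + 59/73  =  - 0.19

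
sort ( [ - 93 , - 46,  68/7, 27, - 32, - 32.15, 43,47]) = [ - 93, - 46, - 32.15, - 32,68/7,27 , 43,47] 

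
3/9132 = 1/3044 = 0.00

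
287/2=143 +1/2 = 143.50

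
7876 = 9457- 1581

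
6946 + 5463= 12409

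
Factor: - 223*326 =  - 2^1  *  163^1*223^1 = - 72698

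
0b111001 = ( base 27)23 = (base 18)33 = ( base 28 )21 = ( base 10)57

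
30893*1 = 30893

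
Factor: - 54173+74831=20658  =  2^1*3^1*11^1*313^1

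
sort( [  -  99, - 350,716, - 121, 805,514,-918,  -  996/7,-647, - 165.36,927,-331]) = [-918,-647, - 350, - 331, - 165.36,-996/7,-121,-99, 514, 716, 805,927 ] 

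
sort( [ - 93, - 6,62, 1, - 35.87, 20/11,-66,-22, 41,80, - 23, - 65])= [ - 93, - 66 , - 65,  -  35.87, - 23 , - 22, - 6, 1,20/11 , 41, 62,80 ] 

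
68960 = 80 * 862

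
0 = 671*0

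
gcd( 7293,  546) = 39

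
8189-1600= 6589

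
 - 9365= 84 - 9449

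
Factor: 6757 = 29^1*233^1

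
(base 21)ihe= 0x2075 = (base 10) 8309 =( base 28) AGL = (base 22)h3f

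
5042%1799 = 1444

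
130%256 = 130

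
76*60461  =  4595036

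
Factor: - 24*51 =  - 1224 = - 2^3 * 3^2 *17^1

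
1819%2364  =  1819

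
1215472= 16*75967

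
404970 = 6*67495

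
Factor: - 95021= - 95021^1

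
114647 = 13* 8819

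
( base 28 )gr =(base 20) 13F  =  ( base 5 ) 3400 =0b111011011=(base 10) 475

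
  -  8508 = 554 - 9062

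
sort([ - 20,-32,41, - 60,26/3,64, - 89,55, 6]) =[-89,-60,-32, - 20,6 , 26/3, 41,55,64 ]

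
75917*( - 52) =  - 3947684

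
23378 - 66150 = -42772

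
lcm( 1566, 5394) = 48546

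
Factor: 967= 967^1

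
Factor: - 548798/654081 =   -  662/789=- 2^1 *3^( - 1)*263^( - 1) * 331^1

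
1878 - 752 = 1126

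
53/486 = 53/486 = 0.11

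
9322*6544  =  61003168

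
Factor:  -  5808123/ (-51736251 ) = 1936041/17245417 = 3^1*7^( -1 )*227^( - 1 )*10853^( - 1 ) * 645347^1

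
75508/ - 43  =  - 1756/1 = - 1756.00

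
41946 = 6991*6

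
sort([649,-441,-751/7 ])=[ - 441, - 751/7, 649] 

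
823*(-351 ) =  - 288873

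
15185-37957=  - 22772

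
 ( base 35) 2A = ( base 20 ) 40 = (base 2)1010000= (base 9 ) 88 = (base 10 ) 80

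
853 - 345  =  508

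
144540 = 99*1460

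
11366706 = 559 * 20334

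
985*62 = 61070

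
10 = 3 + 7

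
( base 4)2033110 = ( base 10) 9172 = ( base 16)23D4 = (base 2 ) 10001111010100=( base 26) dek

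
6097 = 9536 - 3439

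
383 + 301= 684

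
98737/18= 98737/18 = 5485.39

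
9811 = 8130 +1681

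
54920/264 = 208  +  1/33 = 208.03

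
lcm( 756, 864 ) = 6048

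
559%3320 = 559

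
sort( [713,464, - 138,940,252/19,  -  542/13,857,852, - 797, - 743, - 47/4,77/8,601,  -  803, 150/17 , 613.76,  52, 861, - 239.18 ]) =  [ - 803,-797, - 743, - 239.18, - 138, - 542/13, - 47/4, 150/17, 77/8,252/19, 52, 464,601, 613.76, 713, 852,857,861, 940]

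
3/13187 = 3/13187 = 0.00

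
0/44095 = 0 = 0.00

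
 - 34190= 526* ( - 65)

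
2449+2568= 5017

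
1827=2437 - 610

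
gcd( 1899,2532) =633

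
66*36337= 2398242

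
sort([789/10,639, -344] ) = [ - 344,789/10, 639 ] 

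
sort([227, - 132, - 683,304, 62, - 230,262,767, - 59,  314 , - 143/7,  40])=[ -683, - 230, - 132 , - 59, - 143/7 , 40 , 62 , 227, 262,304, 314 , 767]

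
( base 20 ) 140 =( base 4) 13200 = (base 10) 480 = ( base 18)18c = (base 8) 740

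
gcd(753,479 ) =1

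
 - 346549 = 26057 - 372606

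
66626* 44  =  2931544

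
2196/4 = 549 = 549.00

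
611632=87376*7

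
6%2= 0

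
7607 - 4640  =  2967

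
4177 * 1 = 4177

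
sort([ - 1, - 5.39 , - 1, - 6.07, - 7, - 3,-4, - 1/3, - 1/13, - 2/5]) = [-7,  -  6.07, - 5.39, - 4, - 3, - 1, - 1, - 2/5, - 1/3, - 1/13 ]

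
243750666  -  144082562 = 99668104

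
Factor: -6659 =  - 6659^1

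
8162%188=78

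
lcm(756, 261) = 21924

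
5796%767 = 427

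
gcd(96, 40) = 8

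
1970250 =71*27750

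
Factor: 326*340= 110840 =2^3*5^1*17^1*163^1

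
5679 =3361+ 2318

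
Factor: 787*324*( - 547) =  - 2^2*3^4*547^1*787^1 = - 139478436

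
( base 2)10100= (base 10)20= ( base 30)K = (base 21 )K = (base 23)K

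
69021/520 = 69021/520  =  132.73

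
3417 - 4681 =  - 1264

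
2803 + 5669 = 8472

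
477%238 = 1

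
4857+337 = 5194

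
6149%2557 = 1035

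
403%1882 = 403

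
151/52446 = 151/52446 = 0.00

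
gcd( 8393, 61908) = 77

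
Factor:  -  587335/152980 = -2^( - 2 )*7^1*97^1 *173^1*7649^ (- 1)= - 117467/30596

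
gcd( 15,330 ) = 15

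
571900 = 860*665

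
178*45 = 8010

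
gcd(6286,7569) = 1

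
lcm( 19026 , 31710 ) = 95130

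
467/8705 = 467/8705 = 0.05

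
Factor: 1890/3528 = 15/28 = 2^( - 2) * 3^1*5^1*7^( - 1)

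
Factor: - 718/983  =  -2^1* 359^1*983^( - 1 ) 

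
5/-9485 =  - 1/1897 = - 0.00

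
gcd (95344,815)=1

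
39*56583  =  2206737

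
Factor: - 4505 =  - 5^1*17^1*53^1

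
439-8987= - 8548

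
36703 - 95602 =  - 58899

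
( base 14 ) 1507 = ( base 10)3731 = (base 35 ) 31l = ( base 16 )e93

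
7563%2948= 1667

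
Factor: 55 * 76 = 4180 = 2^2*5^1*11^1*19^1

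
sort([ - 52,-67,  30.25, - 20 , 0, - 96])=[ - 96, - 67, -52, - 20,0,30.25]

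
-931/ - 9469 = 931/9469 = 0.10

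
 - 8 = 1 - 9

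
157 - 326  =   - 169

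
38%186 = 38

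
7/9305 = 7/9305 = 0.00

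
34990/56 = 624 + 23/28 = 624.82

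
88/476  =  22/119 = 0.18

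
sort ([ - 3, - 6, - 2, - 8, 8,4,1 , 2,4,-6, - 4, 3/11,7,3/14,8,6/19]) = [-8, - 6, - 6, - 4, - 3, - 2,3/14,  3/11,  6/19,1 , 2, 4,  4,7,  8,8 ]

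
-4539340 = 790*( - 5746 ) 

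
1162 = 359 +803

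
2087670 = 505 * 4134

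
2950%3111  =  2950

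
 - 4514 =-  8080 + 3566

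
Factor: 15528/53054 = 12/41 = 2^2*3^1*41^( - 1 ) 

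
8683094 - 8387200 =295894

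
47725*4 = 190900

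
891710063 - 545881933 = 345828130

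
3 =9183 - 9180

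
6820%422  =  68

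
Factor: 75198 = 2^1*3^1*83^1*151^1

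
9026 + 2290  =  11316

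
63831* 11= 702141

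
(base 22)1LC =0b1110111110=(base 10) 958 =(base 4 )32332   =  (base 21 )23D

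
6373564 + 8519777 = 14893341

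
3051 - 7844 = - 4793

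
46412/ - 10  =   - 4642 + 4/5 = - 4641.20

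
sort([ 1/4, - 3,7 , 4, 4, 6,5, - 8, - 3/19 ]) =[ - 8, - 3, - 3/19,1/4,4,4, 5,6, 7] 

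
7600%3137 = 1326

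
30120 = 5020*6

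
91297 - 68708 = 22589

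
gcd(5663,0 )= 5663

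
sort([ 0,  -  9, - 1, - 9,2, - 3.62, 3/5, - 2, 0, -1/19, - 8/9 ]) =[ - 9, - 9, - 3.62, - 2, - 1, - 8/9  ,-1/19,0,  0, 3/5,2 ] 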